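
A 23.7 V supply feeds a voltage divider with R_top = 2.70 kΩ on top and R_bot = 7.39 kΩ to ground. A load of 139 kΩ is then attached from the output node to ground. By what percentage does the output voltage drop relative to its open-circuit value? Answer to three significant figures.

1.40 %

The divider's output (Thévenin) resistance is R_top‖R_bot = 1.978 kΩ.
Fractional drop under load = R_th/(R_th + R_L) = 1.978 / (1.978 + 139) = 0.01403.
So the output falls by 1.40 %.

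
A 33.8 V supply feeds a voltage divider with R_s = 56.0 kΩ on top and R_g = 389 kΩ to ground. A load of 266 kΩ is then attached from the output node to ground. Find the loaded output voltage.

The load sits in parallel with R_g: R_g‖R_L = (389 × 266) / (389 + 266) = 158.0 kΩ.
V_out = 33.8 × 158.0 / (56.0 + 158.0) = 33.8 × 158.0/214.0 = 25.0 V.

V_out ≈ 25.0 V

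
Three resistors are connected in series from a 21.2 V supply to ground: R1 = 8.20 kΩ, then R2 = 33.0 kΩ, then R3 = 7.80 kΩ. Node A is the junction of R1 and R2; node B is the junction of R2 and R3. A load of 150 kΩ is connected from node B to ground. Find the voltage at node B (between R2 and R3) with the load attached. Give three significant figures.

At node B, R3 is in parallel with the load: R3‖R_L = 7.414 kΩ.
Below node A the resistance is R2 + (R3‖R_L) = 40.41 kΩ, so V_A = 21.2 × 40.41/48.61 = 17.62 V.
Then V_B = V_A × (R3‖R_L)/(R2 + R3‖R_L) = 17.62 × 7.414/40.41 = 3.23 V.

V ≈ 3.23 V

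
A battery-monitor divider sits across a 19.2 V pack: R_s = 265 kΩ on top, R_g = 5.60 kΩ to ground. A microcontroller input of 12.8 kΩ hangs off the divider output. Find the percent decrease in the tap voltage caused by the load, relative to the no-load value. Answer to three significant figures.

30.0 %

Unloaded V = 19.2 × 5.60/270.6 = 0.3973 V.
Loaded: R_g‖R_L = 3.896 kΩ, giving V = 19.2 × 3.896/268.9 = 0.2782 V.
Drop = (0.3973 − 0.2782) / 0.3973 = 30.0 %.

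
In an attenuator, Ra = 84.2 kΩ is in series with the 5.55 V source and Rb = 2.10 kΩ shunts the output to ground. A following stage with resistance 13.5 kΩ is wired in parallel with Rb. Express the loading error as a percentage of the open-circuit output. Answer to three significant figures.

13.2 %

The divider's output (Thévenin) resistance is Ra‖Rb = 2.049 kΩ.
Fractional drop under load = R_th/(R_th + R_L) = 2.049 / (2.049 + 13.5) = 0.1318.
So the output falls by 13.2 %.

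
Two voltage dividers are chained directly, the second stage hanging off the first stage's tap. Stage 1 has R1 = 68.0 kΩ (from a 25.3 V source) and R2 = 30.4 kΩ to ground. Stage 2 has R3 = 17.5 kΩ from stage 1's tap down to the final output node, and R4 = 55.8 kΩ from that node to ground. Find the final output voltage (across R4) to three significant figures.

Stage 2 presents R3+R4 = 73.30 kΩ as a load on stage 1's tap.
Stage 1's lower leg becomes R2‖(R3+R4) = 21.49 kΩ, so V_mid = 25.3 × 21.49/89.49 = 6.075 V.
Stage 2 is itself unloaded: V_out = V_mid × R4/(R3+R4) = 6.075 × 55.8/73.30 = 4.62 V.

V_out ≈ 4.62 V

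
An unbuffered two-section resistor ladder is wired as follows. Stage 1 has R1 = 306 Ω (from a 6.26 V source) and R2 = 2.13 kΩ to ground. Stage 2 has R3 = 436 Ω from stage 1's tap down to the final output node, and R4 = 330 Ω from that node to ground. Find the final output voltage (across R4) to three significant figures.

V_out ≈ 1.75 V

Stage 2 presents R3+R4 = 766.0 Ω as a load on stage 1's tap.
Stage 1's lower leg becomes R2‖(R3+R4) = 563.4 Ω, so V_mid = 6.26 × 563.4/869.4 = 4.057 V.
Stage 2 is itself unloaded: V_out = V_mid × R4/(R3+R4) = 4.057 × 330/766.0 = 1.75 V.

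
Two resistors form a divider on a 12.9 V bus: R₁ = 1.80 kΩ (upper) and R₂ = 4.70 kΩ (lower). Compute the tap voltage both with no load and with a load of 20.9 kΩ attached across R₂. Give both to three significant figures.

Open-circuit: V = 12.9 × 4.70/(1.80 + 4.70) = 9.33 V.
With the load, R₂ becomes R₂‖R_L = 3.837 kΩ, so V = 12.9 × 3.837/5.637 = 8.78 V.

Unloaded: 9.33 V; loaded: 8.78 V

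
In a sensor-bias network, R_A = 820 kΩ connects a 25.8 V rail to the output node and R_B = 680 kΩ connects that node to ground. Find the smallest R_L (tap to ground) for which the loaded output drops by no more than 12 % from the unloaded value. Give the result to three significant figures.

Output resistance R_th = R_A‖R_B = (820 × 680)/1500 = 371.7 kΩ.
The fractional drop is R_th/(R_th + R_L); requiring this ≤ 0.120 gives R_L ≥ R_th(1/0.120 − 1) = 371.7 × 7.333 = 2.73 MΩ.

R_L(min) ≈ 2.73 MΩ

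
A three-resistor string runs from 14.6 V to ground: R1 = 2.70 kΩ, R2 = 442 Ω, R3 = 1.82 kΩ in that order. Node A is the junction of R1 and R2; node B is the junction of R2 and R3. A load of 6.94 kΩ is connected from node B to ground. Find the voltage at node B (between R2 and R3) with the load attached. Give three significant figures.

At node B, R3 is in parallel with the load: R3‖R_L = 1442 Ω.
Below node A the resistance is R2 + (R3‖R_L) = 1884 Ω, so V_A = 14.6 × 1884/4584 = 6.000 V.
Then V_B = V_A × (R3‖R_L)/(R2 + R3‖R_L) = 6.000 × 1442/1884 = 4.59 V.

V ≈ 4.59 V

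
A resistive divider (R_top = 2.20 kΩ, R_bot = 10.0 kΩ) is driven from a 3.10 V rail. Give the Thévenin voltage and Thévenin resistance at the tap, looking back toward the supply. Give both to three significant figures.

V_th = 2.54 V, R_th = 1.80 kΩ

V_th is the open-circuit tap voltage: 3.10 × 10.0/(2.20 + 10.0) = 2.54 V.
With the supply zeroed, R_top and R_bot appear in parallel from the tap: R_th = R_top‖R_bot = (2.20 × 10.0)/12.20 = 1.80 kΩ.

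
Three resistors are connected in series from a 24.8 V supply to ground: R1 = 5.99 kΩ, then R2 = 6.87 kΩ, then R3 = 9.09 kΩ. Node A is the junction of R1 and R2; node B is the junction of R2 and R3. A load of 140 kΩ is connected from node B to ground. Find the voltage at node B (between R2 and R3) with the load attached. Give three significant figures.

V ≈ 9.89 V

At node B, R3 is in parallel with the load: R3‖R_L = 8.536 kΩ.
Below node A the resistance is R2 + (R3‖R_L) = 15.41 kΩ, so V_A = 24.8 × 15.41/21.40 = 17.86 V.
Then V_B = V_A × (R3‖R_L)/(R2 + R3‖R_L) = 17.86 × 8.536/15.41 = 9.89 V.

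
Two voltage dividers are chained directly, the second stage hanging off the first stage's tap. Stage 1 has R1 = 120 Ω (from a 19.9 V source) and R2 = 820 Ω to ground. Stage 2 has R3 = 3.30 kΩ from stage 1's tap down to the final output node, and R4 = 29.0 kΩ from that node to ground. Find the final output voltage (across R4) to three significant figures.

V_out ≈ 15.5 V

Stage 2 presents R3+R4 = 32300 Ω as a load on stage 1's tap.
Stage 1's lower leg becomes R2‖(R3+R4) = 799.7 Ω, so V_mid = 19.9 × 799.7/919.7 = 17.30 V.
Stage 2 is itself unloaded: V_out = V_mid × R4/(R3+R4) = 17.30 × 29000/32300 = 15.5 V.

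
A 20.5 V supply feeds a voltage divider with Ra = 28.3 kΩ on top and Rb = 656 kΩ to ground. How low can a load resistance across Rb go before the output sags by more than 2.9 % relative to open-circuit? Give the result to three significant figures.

Output resistance R_th = Ra‖Rb = (28.3 × 656)/684.3 = 27.13 kΩ.
The fractional drop is R_th/(R_th + R_L); requiring this ≤ 0.0290 gives R_L ≥ R_th(1/0.0290 − 1) = 27.13 × 33.48 = 908 kΩ.

R_L(min) ≈ 908 kΩ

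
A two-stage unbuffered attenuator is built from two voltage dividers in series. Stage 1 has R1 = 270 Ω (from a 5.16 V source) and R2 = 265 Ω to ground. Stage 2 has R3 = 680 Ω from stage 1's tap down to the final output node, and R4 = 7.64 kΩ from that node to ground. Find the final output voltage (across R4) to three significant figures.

Stage 2 presents R3+R4 = 8320 Ω as a load on stage 1's tap.
Stage 1's lower leg becomes R2‖(R3+R4) = 256.8 Ω, so V_mid = 5.16 × 256.8/526.8 = 2.515 V.
Stage 2 is itself unloaded: V_out = V_mid × R4/(R3+R4) = 2.515 × 7640/8320 = 2.31 V.

V_out ≈ 2.31 V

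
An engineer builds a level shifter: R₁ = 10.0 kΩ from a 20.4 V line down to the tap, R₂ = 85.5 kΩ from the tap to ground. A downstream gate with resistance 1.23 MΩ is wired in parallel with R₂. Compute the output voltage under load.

V_out ≈ 18.1 V

The load sits in parallel with R₂: R₂‖R_L = (85.5 × 1230) / (85.5 + 1230) = 79.94 kΩ.
V_out = 20.4 × 79.94 / (10.0 + 79.94) = 20.4 × 79.94/89.94 = 18.1 V.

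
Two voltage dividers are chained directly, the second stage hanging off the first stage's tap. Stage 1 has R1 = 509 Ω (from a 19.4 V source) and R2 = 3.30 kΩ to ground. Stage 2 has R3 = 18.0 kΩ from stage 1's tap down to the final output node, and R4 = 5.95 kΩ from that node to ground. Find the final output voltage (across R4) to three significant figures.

V_out ≈ 4.10 V

Stage 2 presents R3+R4 = 23950 Ω as a load on stage 1's tap.
Stage 1's lower leg becomes R2‖(R3+R4) = 2900 Ω, so V_mid = 19.4 × 2900/3409 = 16.50 V.
Stage 2 is itself unloaded: V_out = V_mid × R4/(R3+R4) = 16.50 × 5950/23950 = 4.10 V.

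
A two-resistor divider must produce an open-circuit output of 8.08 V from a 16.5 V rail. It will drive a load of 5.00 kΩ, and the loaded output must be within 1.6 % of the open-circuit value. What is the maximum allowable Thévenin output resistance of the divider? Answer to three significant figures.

R_th ≤ 81.3 Ω

Loading drop = R_th/(R_th + R_L) ≤ 0.0160, so R_th ≤ R_L · ε/(1−ε) = 5.00 kΩ × 0.0160/0.9840 = 81.3 Ω.
(Any R1, R2 with R2/(R1+R2) = 0.490 and R1‖R2 ≤ 81.3 Ω will meet the spec.)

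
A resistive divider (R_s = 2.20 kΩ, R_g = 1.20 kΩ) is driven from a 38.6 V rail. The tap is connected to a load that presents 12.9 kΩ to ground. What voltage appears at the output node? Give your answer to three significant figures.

The load sits in parallel with R_g: R_g‖R_L = (1.20 × 12.9) / (1.20 + 12.9) = 1.098 kΩ.
V_out = 38.6 × 1.098 / (2.20 + 1.098) = 38.6 × 1.098/3.298 = 12.9 V.

V_out ≈ 12.9 V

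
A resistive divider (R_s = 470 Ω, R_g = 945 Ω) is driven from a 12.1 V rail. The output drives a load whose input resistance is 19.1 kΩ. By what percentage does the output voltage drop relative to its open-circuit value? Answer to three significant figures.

The divider's output (Thévenin) resistance is R_s‖R_g = 313.9 Ω.
Fractional drop under load = R_th/(R_th + R_L) = 313.9 / (313.9 + 19100) = 0.01617.
So the output falls by 1.62 %.

1.62 %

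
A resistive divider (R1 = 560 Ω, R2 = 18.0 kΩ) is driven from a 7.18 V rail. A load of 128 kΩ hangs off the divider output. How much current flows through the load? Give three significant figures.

I_L ≈ 0.0542 mA

R2‖R_L = 15780 Ω; V_out = 7.18 × 15780/16340 = 6.934 V.
I_L = V_out / R_L = 6.934 / 128 kΩ = 0.0542 mA.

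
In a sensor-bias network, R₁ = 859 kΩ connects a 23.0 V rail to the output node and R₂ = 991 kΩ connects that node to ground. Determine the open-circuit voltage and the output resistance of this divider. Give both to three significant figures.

V_th is the open-circuit tap voltage: 23.0 × 991/(859 + 991) = 12.3 V.
With the supply zeroed, R₁ and R₂ appear in parallel from the tap: R_th = R₁‖R₂ = (859 × 991)/1850 = 460 kΩ.

V_th = 12.3 V, R_th = 460 kΩ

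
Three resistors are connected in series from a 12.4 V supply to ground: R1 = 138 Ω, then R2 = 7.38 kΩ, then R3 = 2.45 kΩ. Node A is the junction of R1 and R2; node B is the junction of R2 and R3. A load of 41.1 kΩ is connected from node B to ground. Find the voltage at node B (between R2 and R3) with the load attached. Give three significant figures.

At node B, R3 is in parallel with the load: R3‖R_L = 2312 Ω.
Below node A the resistance is R2 + (R3‖R_L) = 9692 Ω, so V_A = 12.4 × 9692/9830 = 12.23 V.
Then V_B = V_A × (R3‖R_L)/(R2 + R3‖R_L) = 12.23 × 2312/9692 = 2.92 V.

V ≈ 2.92 V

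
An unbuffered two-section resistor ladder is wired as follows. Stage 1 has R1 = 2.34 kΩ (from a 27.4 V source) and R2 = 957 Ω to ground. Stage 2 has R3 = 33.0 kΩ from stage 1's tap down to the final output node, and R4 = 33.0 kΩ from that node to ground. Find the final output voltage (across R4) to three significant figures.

V_out ≈ 3.94 V

Stage 2 presents R3+R4 = 66000 Ω as a load on stage 1's tap.
Stage 1's lower leg becomes R2‖(R3+R4) = 943.3 Ω, so V_mid = 27.4 × 943.3/3283 = 7.872 V.
Stage 2 is itself unloaded: V_out = V_mid × R4/(R3+R4) = 7.872 × 33000/66000 = 3.94 V.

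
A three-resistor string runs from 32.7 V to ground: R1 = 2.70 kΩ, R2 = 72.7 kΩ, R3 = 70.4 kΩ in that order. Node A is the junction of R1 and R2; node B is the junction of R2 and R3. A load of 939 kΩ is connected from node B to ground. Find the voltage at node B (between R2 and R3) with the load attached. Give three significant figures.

At node B, R3 is in parallel with the load: R3‖R_L = 65.49 kΩ.
Below node A the resistance is R2 + (R3‖R_L) = 138.2 kΩ, so V_A = 32.7 × 138.2/140.9 = 32.07 V.
Then V_B = V_A × (R3‖R_L)/(R2 + R3‖R_L) = 32.07 × 65.49/138.2 = 15.2 V.

V ≈ 15.2 V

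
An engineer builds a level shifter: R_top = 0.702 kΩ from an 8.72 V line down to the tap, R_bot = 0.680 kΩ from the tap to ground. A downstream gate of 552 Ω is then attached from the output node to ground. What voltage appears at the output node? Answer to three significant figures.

V_out ≈ 2.64 V

The load sits in parallel with R_bot: R_bot‖R_L = (680 × 552) / (680 + 552) = 304.7 Ω.
V_out = 8.72 × 304.7 / (702 + 304.7) = 8.72 × 304.7/1007 = 2.64 V.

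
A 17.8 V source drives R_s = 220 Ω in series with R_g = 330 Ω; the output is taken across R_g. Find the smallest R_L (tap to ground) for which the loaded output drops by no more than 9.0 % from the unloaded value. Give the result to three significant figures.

Output resistance R_th = R_s‖R_g = (220 × 330)/550.0 = 132.0 Ω.
The fractional drop is R_th/(R_th + R_L); requiring this ≤ 0.0900 gives R_L ≥ R_th(1/0.0900 − 1) = 132.0 × 10.11 = 1.33 kΩ.

R_L(min) ≈ 1.33 kΩ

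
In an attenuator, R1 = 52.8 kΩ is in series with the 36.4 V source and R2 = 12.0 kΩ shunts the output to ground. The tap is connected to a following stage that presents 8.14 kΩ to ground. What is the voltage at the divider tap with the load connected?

The load sits in parallel with R2: R2‖R_L = (12.0 × 8.14) / (12.0 + 8.14) = 4.850 kΩ.
V_out = 36.4 × 4.850 / (52.8 + 4.850) = 36.4 × 4.850/57.65 = 3.06 V.

V_out ≈ 3.06 V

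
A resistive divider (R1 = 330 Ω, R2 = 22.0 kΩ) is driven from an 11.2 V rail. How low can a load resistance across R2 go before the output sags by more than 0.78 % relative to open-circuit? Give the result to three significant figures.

Output resistance R_th = R1‖R2 = (330 × 22000)/22330 = 325.1 Ω.
The fractional drop is R_th/(R_th + R_L); requiring this ≤ 0.00780 gives R_L ≥ R_th(1/0.00780 − 1) = 325.1 × 127.2 = 41.4 kΩ.

R_L(min) ≈ 41.4 kΩ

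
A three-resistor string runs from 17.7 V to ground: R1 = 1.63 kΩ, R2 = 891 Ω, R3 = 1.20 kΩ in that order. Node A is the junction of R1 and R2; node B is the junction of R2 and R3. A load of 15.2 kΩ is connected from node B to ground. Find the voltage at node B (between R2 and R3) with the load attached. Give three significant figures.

At node B, R3 is in parallel with the load: R3‖R_L = 1112 Ω.
Below node A the resistance is R2 + (R3‖R_L) = 2003 Ω, so V_A = 17.7 × 2003/3633 = 9.759 V.
Then V_B = V_A × (R3‖R_L)/(R2 + R3‖R_L) = 9.759 × 1112/2003 = 5.42 V.

V ≈ 5.42 V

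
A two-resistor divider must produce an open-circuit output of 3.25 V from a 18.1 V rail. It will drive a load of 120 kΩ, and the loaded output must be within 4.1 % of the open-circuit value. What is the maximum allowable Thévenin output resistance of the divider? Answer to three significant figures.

Loading drop = R_th/(R_th + R_L) ≤ 0.0410, so R_th ≤ R_L · ε/(1−ε) = 120 kΩ × 0.0410/0.9590 = 5.13 kΩ.
(Any R1, R2 with R2/(R1+R2) = 0.180 and R1‖R2 ≤ 5.13 kΩ will meet the spec.)

R_th ≤ 5.13 kΩ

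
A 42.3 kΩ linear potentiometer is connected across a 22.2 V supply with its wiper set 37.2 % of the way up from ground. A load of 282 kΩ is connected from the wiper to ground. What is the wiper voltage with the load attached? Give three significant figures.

V ≈ 7.98 V

The wiper splits the pot into (1−α)R = 26.56 kΩ above and αR = 15.74 kΩ below.
Lower section ‖ load = 14.90 kΩ.
V_wiper = 22.2 × 14.90/(26.56 + 14.90) = 7.98 V.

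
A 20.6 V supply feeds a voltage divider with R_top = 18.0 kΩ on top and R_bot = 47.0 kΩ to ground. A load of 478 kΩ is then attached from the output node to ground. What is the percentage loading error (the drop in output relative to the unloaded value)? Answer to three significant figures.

2.65 %

The divider's output (Thévenin) resistance is R_top‖R_bot = 13.02 kΩ.
Fractional drop under load = R_th/(R_th + R_L) = 13.02 / (13.02 + 478) = 0.02651.
So the output falls by 2.65 %.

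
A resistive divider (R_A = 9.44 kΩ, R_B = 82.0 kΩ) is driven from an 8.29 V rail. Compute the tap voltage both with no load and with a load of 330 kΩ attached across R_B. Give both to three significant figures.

Open-circuit: V = 8.29 × 82.0/(9.44 + 82.0) = 7.43 V.
With the load, R_B becomes R_B‖R_L = 65.68 kΩ, so V = 8.29 × 65.68/75.12 = 7.25 V.

Unloaded: 7.43 V; loaded: 7.25 V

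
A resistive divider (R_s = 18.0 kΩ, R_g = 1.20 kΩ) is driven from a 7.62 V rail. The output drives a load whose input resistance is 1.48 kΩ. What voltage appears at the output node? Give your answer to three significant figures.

The load sits in parallel with R_g: R_g‖R_L = (1.20 × 1.48) / (1.20 + 1.48) = 0.6627 kΩ.
V_out = 7.62 × 0.6627 / (18.0 + 0.6627) = 7.62 × 0.6627/18.66 = 0.271 V.

V_out ≈ 0.271 V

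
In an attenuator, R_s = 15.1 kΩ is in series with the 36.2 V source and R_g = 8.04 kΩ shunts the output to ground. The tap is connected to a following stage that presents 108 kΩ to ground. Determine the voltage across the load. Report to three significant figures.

The load sits in parallel with R_g: R_g‖R_L = (8.04 × 108) / (8.04 + 108) = 7.483 kΩ.
V_out = 36.2 × 7.483 / (15.1 + 7.483) = 36.2 × 7.483/22.58 = 12.0 V.

V_out ≈ 12.0 V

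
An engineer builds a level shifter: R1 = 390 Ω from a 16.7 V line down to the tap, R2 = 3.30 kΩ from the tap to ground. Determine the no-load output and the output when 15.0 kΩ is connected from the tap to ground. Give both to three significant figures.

Unloaded: 14.9 V; loaded: 14.6 V

Open-circuit: V = 16.7 × 3300/(390 + 3300) = 14.9 V.
With the load, R2 becomes R2‖R_L = 2705 Ω, so V = 16.7 × 2705/3095 = 14.6 V.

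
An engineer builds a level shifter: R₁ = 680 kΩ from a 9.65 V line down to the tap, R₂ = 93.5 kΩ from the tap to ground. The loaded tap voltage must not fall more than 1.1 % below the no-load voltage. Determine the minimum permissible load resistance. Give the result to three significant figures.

R_L(min) ≈ 7.39 MΩ

Output resistance R_th = R₁‖R₂ = (680 × 93.5)/773.5 = 82.20 kΩ.
The fractional drop is R_th/(R_th + R_L); requiring this ≤ 0.0110 gives R_L ≥ R_th(1/0.0110 − 1) = 82.20 × 89.91 = 7.39 MΩ.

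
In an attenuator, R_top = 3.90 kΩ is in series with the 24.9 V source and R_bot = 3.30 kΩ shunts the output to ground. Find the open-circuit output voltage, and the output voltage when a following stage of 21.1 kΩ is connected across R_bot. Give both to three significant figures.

Unloaded: 11.4 V; loaded: 10.5 V

Open-circuit: V = 24.9 × 3.30/(3.90 + 3.30) = 11.4 V.
With the load, R_bot becomes R_bot‖R_L = 2.854 kΩ, so V = 24.9 × 2.854/6.754 = 10.5 V.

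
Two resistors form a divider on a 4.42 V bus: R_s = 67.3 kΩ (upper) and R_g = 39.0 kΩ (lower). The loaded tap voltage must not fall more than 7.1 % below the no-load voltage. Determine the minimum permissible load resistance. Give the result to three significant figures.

Output resistance R_th = R_s‖R_g = (67.3 × 39.0)/106.3 = 24.69 kΩ.
The fractional drop is R_th/(R_th + R_L); requiring this ≤ 0.0710 gives R_L ≥ R_th(1/0.0710 − 1) = 24.69 × 13.08 = 323 kΩ.

R_L(min) ≈ 323 kΩ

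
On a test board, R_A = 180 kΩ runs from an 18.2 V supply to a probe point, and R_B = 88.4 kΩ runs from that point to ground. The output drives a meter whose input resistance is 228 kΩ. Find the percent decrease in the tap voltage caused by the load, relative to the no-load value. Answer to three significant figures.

20.6 %

Unloaded V = 18.2 × 88.4/268.4 = 5.994 V.
Loaded: R_B‖R_L = 63.70 kΩ, giving V = 18.2 × 63.70/243.7 = 4.757 V.
Drop = (5.994 − 4.757) / 5.994 = 20.6 %.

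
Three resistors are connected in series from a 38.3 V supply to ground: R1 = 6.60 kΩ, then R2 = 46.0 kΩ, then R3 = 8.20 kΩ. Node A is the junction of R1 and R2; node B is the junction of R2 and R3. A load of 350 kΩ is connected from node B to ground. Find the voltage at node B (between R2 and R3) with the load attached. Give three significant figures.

V ≈ 5.06 V

At node B, R3 is in parallel with the load: R3‖R_L = 8.012 kΩ.
Below node A the resistance is R2 + (R3‖R_L) = 54.01 kΩ, so V_A = 38.3 × 54.01/60.61 = 34.13 V.
Then V_B = V_A × (R3‖R_L)/(R2 + R3‖R_L) = 34.13 × 8.012/54.01 = 5.06 V.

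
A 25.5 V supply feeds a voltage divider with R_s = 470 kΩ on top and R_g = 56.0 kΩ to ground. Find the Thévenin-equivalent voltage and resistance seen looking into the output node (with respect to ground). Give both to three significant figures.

V_th = 2.71 V, R_th = 50.0 kΩ

V_th is the open-circuit tap voltage: 25.5 × 56.0/(470 + 56.0) = 2.71 V.
With the supply zeroed, R_s and R_g appear in parallel from the tap: R_th = R_s‖R_g = (470 × 56.0)/526.0 = 50.0 kΩ.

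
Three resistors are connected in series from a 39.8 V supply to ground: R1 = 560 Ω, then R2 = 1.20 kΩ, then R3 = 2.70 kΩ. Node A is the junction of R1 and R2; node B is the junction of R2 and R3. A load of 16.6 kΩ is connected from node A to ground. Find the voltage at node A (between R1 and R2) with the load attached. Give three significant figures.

Below node A the series string R2+R3 = 3900 Ω sits in parallel with the 16600 Ω load: 3158 Ω.
V_A = 39.8 × 3158/(560 + 3158) = 33.8 V.

V ≈ 33.8 V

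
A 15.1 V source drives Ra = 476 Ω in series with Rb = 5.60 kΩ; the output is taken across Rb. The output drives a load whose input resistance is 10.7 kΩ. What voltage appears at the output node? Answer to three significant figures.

The load sits in parallel with Rb: Rb‖R_L = (5600 × 10700) / (5600 + 10700) = 3676 Ω.
V_out = 15.1 × 3676 / (476 + 3676) = 15.1 × 3676/4152 = 13.4 V.

V_out ≈ 13.4 V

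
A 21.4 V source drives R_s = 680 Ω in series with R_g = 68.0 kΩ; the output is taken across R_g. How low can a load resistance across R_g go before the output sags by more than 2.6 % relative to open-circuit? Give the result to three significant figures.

R_L(min) ≈ 25.2 kΩ

Output resistance R_th = R_s‖R_g = (680 × 68000)/68680 = 673.3 Ω.
The fractional drop is R_th/(R_th + R_L); requiring this ≤ 0.0260 gives R_L ≥ R_th(1/0.0260 − 1) = 673.3 × 37.46 = 25.2 kΩ.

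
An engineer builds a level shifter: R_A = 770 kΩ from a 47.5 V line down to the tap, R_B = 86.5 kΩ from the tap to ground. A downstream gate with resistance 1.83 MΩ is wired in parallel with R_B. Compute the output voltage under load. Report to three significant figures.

The load sits in parallel with R_B: R_B‖R_L = (86.5 × 1830) / (86.5 + 1830) = 82.60 kΩ.
V_out = 47.5 × 82.60 / (770 + 82.60) = 47.5 × 82.60/852.6 = 4.60 V.
(Unloaded it would have been 4.80 V.)

V_out ≈ 4.60 V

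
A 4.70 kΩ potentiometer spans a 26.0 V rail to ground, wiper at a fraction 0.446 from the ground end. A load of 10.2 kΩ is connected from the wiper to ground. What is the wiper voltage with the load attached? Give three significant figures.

V ≈ 10.4 V

The wiper splits the pot into (1−α)R = 2.604 kΩ above and αR = 2.096 kΩ below.
Lower section ‖ load = 1.739 kΩ.
V_wiper = 26.0 × 1.739/(2.604 + 1.739) = 10.4 V.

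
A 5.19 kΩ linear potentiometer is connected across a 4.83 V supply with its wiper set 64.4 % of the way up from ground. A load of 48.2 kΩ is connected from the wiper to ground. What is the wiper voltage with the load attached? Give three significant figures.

The wiper splits the pot into (1−α)R = 1.848 kΩ above and αR = 3.342 kΩ below.
Lower section ‖ load = 3.126 kΩ.
V_wiper = 4.83 × 3.126/(1.848 + 3.126) = 3.04 V.

V ≈ 3.04 V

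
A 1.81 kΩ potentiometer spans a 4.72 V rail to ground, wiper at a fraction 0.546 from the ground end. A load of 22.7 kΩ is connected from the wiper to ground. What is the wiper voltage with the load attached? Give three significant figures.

V ≈ 2.53 V

The wiper splits the pot into (1−α)R = 821.7 Ω above and αR = 988.3 Ω below.
Lower section ‖ load = 947.0 Ω.
V_wiper = 4.72 × 947.0/(821.7 + 947.0) = 2.53 V.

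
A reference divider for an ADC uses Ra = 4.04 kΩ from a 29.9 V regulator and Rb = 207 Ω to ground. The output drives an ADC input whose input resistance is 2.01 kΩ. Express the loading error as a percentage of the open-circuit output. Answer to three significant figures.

8.92 %

Unloaded V = 29.9 × 207/4247 = 1.4573 V.
Loaded: Rb‖R_L = 187.7 Ω, giving V = 29.9 × 187.7/4228 = 1.3273 V.
Drop = (1.4573 − 1.3273) / 1.4573 = 8.92 %.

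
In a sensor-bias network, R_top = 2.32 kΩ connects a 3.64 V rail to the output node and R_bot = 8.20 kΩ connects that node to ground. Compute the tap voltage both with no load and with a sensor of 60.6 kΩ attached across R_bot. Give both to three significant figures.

Unloaded: 2.84 V; loaded: 2.76 V

Open-circuit: V = 3.64 × 8.20/(2.32 + 8.20) = 2.84 V.
With the load, R_bot becomes R_bot‖R_L = 7.223 kΩ, so V = 3.64 × 7.223/9.543 = 2.76 V.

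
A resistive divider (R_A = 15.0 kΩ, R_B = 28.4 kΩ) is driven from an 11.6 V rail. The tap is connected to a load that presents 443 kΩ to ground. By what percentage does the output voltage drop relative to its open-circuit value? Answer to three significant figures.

The divider's output (Thévenin) resistance is R_A‖R_B = 9.816 kΩ.
Fractional drop under load = R_th/(R_th + R_L) = 9.816 / (9.816 + 443) = 0.02168.
So the output falls by 2.17 %.

2.17 %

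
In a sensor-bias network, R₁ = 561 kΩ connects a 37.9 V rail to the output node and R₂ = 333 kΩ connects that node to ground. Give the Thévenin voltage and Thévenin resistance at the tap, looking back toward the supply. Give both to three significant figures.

V_th is the open-circuit tap voltage: 37.9 × 333/(561 + 333) = 14.1 V.
With the supply zeroed, R₁ and R₂ appear in parallel from the tap: R_th = R₁‖R₂ = (561 × 333)/894.0 = 209 kΩ.

V_th = 14.1 V, R_th = 209 kΩ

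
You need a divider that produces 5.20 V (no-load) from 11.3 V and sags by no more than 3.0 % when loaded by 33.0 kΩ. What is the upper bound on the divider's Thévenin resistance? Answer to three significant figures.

Loading drop = R_th/(R_th + R_L) ≤ 0.0300, so R_th ≤ R_L · ε/(1−ε) = 33.0 kΩ × 0.0300/0.9700 = 1.02 kΩ.

R_th ≤ 1.02 kΩ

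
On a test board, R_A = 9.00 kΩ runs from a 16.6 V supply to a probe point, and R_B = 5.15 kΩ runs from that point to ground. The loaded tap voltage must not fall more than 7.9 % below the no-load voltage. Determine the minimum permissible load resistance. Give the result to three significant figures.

R_L(min) ≈ 38.2 kΩ

Output resistance R_th = R_A‖R_B = (9.00 × 5.15)/14.15 = 3.276 kΩ.
The fractional drop is R_th/(R_th + R_L); requiring this ≤ 0.0790 gives R_L ≥ R_th(1/0.0790 − 1) = 3.276 × 11.66 = 38.2 kΩ.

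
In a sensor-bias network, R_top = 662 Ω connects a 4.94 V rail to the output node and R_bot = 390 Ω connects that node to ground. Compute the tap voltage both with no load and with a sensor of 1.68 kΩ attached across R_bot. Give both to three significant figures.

Open-circuit: V = 4.94 × 390/(662 + 390) = 1.83 V.
With the load, R_bot becomes R_bot‖R_L = 316.5 Ω, so V = 4.94 × 316.5/978.5 = 1.60 V.

Unloaded: 1.83 V; loaded: 1.60 V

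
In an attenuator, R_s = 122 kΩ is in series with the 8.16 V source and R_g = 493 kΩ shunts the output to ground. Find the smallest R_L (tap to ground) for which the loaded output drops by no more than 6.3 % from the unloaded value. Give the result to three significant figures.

R_L(min) ≈ 1.45 MΩ

Output resistance R_th = R_s‖R_g = (122 × 493)/615.0 = 97.80 kΩ.
The fractional drop is R_th/(R_th + R_L); requiring this ≤ 0.0630 gives R_L ≥ R_th(1/0.0630 − 1) = 97.80 × 14.87 = 1.45 MΩ.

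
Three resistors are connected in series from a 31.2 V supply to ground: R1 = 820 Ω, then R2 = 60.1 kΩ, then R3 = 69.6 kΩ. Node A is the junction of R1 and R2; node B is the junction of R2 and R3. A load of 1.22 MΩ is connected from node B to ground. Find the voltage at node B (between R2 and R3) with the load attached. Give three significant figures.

V ≈ 16.2 V

At node B, R3 is in parallel with the load: R3‖R_L = 65840 Ω.
Below node A the resistance is R2 + (R3‖R_L) = 125900 Ω, so V_A = 31.2 × 125900/126800 = 31.00 V.
Then V_B = V_A × (R3‖R_L)/(R2 + R3‖R_L) = 31.00 × 65840/125900 = 16.2 V.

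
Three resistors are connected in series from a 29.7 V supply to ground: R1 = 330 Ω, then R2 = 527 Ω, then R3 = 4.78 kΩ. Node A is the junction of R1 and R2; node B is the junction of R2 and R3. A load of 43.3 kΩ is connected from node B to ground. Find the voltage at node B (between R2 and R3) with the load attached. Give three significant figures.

V ≈ 24.8 V

At node B, R3 is in parallel with the load: R3‖R_L = 4305 Ω.
Below node A the resistance is R2 + (R3‖R_L) = 4832 Ω, so V_A = 29.7 × 4832/5162 = 27.80 V.
Then V_B = V_A × (R3‖R_L)/(R2 + R3‖R_L) = 27.80 × 4305/4832 = 24.8 V.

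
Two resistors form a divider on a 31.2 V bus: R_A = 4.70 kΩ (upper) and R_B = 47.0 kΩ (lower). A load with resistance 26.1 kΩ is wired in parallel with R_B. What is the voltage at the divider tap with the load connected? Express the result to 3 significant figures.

The load sits in parallel with R_B: R_B‖R_L = (47.0 × 26.1) / (47.0 + 26.1) = 16.78 kΩ.
V_out = 31.2 × 16.78 / (4.70 + 16.78) = 31.2 × 16.78/21.48 = 24.4 V.
(Unloaded it would have been 28.4 V.)

V_out ≈ 24.4 V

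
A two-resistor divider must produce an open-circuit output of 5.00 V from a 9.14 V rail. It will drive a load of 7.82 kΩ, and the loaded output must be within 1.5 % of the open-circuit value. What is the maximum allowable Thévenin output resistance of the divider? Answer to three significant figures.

R_th ≤ 119 Ω

Loading drop = R_th/(R_th + R_L) ≤ 0.0150, so R_th ≤ R_L · ε/(1−ε) = 7.82 kΩ × 0.0150/0.9850 = 119 Ω.
(Any R1, R2 with R2/(R1+R2) = 0.547 and R1‖R2 ≤ 119 Ω will meet the spec.)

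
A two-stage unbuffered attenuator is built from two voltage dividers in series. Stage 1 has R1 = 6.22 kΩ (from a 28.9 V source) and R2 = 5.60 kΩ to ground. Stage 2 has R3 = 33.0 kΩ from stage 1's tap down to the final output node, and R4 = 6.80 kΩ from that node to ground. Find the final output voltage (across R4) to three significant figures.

Stage 2 presents R3+R4 = 39.80 kΩ as a load on stage 1's tap.
Stage 1's lower leg becomes R2‖(R3+R4) = 4.909 kΩ, so V_mid = 28.9 × 4.909/11.13 = 12.75 V.
Stage 2 is itself unloaded: V_out = V_mid × R4/(R3+R4) = 12.75 × 6.80/39.80 = 2.18 V.

V_out ≈ 2.18 V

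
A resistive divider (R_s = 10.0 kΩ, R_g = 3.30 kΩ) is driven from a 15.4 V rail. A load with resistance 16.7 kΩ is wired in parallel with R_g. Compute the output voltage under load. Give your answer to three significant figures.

The load sits in parallel with R_g: R_g‖R_L = (3.30 × 16.7) / (3.30 + 16.7) = 2.756 kΩ.
V_out = 15.4 × 2.756 / (10.0 + 2.756) = 15.4 × 2.756/12.76 = 3.33 V.

V_out ≈ 3.33 V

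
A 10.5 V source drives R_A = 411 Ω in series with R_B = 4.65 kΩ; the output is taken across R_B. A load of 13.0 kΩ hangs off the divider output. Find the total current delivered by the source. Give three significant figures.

R_B‖R_L = 3425 Ω, so the source sees R_A + R_B‖R_L = 3836 Ω.
I = 10.5 V / 3836 Ω = 2.74 mA.

I ≈ 2.74 mA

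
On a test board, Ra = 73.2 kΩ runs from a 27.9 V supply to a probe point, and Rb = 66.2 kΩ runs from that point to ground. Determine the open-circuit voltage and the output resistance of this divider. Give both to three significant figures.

V_th is the open-circuit tap voltage: 27.9 × 66.2/(73.2 + 66.2) = 13.2 V.
With the supply zeroed, Ra and Rb appear in parallel from the tap: R_th = Ra‖Rb = (73.2 × 66.2)/139.4 = 34.8 kΩ.

V_th = 13.2 V, R_th = 34.8 kΩ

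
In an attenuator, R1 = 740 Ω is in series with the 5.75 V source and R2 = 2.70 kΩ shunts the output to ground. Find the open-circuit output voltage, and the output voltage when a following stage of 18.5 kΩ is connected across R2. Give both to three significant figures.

Open-circuit: V = 5.75 × 2700/(740 + 2700) = 4.51 V.
With the load, R2 becomes R2‖R_L = 2356 Ω, so V = 5.75 × 2356/3096 = 4.38 V.

Unloaded: 4.51 V; loaded: 4.38 V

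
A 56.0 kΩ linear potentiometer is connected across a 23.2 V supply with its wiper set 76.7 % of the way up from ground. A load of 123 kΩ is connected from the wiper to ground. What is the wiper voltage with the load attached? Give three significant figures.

V ≈ 16.5 V

The wiper splits the pot into (1−α)R = 13.05 kΩ above and αR = 42.95 kΩ below.
Lower section ‖ load = 31.84 kΩ.
V_wiper = 23.2 × 31.84/(13.05 + 31.84) = 16.5 V.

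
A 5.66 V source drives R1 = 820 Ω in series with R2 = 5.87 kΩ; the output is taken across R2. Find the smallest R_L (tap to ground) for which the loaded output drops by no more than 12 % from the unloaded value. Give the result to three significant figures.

Output resistance R_th = R1‖R2 = (820 × 5870)/6690 = 719.5 Ω.
The fractional drop is R_th/(R_th + R_L); requiring this ≤ 0.120 gives R_L ≥ R_th(1/0.120 − 1) = 719.5 × 7.333 = 5.28 kΩ.

R_L(min) ≈ 5.28 kΩ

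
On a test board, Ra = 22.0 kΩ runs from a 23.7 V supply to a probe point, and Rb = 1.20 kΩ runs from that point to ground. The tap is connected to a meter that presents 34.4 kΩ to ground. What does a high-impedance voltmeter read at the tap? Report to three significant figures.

V_out ≈ 1.19 V

The load sits in parallel with Rb: Rb‖R_L = (1.20 × 34.4) / (1.20 + 34.4) = 1.160 kΩ.
V_out = 23.7 × 1.160 / (22.0 + 1.160) = 23.7 × 1.160/23.16 = 1.19 V.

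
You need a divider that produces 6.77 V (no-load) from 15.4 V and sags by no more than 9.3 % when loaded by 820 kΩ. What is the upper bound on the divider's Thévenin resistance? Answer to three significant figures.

R_th ≤ 84.1 kΩ

Loading drop = R_th/(R_th + R_L) ≤ 0.0930, so R_th ≤ R_L · ε/(1−ε) = 820 kΩ × 0.0930/0.9070 = 84.1 kΩ.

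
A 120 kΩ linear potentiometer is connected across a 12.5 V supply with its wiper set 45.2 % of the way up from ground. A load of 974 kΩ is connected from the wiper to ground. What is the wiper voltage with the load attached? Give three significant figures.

The wiper splits the pot into (1−α)R = 65.76 kΩ above and αR = 54.24 kΩ below.
Lower section ‖ load = 51.38 kΩ.
V_wiper = 12.5 × 51.38/(65.76 + 51.38) = 5.48 V.

V ≈ 5.48 V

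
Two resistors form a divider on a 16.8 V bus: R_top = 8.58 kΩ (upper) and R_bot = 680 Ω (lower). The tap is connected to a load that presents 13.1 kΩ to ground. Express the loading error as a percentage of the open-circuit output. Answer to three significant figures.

The divider's output (Thévenin) resistance is R_top‖R_bot = 630.1 Ω.
Fractional drop under load = R_th/(R_th + R_L) = 630.1 / (630.1 + 13100) = 0.04589.
So the output falls by 4.59 %.

4.59 %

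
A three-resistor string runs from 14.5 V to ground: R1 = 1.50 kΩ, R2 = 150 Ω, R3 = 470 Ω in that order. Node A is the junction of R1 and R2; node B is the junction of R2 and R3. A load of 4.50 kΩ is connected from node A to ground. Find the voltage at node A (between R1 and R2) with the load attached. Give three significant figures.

Below node A the series string R2+R3 = 620.0 Ω sits in parallel with the 4500 Ω load: 544.9 Ω.
V_A = 14.5 × 544.9/(1500 + 544.9) = 3.86 V.

V ≈ 3.86 V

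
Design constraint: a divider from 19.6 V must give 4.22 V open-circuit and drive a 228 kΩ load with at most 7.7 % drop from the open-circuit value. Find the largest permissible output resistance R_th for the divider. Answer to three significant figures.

Loading drop = R_th/(R_th + R_L) ≤ 0.0770, so R_th ≤ R_L · ε/(1−ε) = 228 kΩ × 0.0770/0.9230 = 19.0 kΩ.

R_th ≤ 19.0 kΩ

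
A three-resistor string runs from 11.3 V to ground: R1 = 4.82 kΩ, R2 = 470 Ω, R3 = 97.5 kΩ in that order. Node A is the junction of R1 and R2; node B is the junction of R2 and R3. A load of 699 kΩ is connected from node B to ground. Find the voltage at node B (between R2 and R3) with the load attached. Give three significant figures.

V ≈ 10.6 V

At node B, R3 is in parallel with the load: R3‖R_L = 85560 Ω.
Below node A the resistance is R2 + (R3‖R_L) = 86030 Ω, so V_A = 11.3 × 86030/90850 = 10.70 V.
Then V_B = V_A × (R3‖R_L)/(R2 + R3‖R_L) = 10.70 × 85560/86030 = 10.6 V.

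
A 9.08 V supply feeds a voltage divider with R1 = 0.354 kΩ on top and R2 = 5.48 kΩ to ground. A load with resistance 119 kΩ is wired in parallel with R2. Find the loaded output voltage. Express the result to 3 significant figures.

V_out ≈ 8.51 V

The load sits in parallel with R2: R2‖R_L = (5480 × 119000) / (5480 + 119000) = 5239 Ω.
V_out = 9.08 × 5239 / (354 + 5239) = 9.08 × 5239/5593 = 8.51 V.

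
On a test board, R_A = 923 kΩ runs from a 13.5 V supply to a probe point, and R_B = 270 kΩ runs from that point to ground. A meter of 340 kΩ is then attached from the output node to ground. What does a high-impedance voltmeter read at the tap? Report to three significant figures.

The load sits in parallel with R_B: R_B‖R_L = (270 × 340) / (270 + 340) = 150.5 kΩ.
V_out = 13.5 × 150.5 / (923 + 150.5) = 13.5 × 150.5/1073 = 1.89 V.
(Unloaded it would have been 3.06 V.)

V_out ≈ 1.89 V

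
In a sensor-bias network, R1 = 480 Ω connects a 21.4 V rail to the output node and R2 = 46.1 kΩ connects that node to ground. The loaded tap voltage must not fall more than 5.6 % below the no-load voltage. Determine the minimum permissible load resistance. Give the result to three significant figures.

Output resistance R_th = R1‖R2 = (480 × 46100)/46580 = 475.1 Ω.
The fractional drop is R_th/(R_th + R_L); requiring this ≤ 0.0560 gives R_L ≥ R_th(1/0.0560 − 1) = 475.1 × 16.86 = 8.01 kΩ.

R_L(min) ≈ 8.01 kΩ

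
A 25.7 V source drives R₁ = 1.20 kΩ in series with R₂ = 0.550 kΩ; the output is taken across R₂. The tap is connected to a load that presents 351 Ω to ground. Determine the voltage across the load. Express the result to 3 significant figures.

V_out ≈ 3.89 V

The load sits in parallel with R₂: R₂‖R_L = (550 × 351) / (550 + 351) = 214.3 Ω.
V_out = 25.7 × 214.3 / (1200 + 214.3) = 25.7 × 214.3/1414 = 3.89 V.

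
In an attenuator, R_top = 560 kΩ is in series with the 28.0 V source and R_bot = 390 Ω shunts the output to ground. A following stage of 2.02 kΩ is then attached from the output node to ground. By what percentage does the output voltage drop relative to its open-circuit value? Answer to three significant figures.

The divider's output (Thévenin) resistance is R_top‖R_bot = 389.7 Ω.
Fractional drop under load = R_th/(R_th + R_L) = 389.7 / (389.7 + 2020) = 0.1617.
So the output falls by 16.2 %.

16.2 %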